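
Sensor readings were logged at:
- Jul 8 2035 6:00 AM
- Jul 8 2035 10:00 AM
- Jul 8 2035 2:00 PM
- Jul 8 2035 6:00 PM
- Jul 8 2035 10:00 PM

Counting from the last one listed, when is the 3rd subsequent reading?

Jul 9 2035 10:00 AM

Spacing: 4, 4, 4, 4 h — constant 4 h.
Jul 8 2035 10:00 PM + 4 h = Jul 9 2035 2:00 AM.
Jul 9 2035 2:00 AM + 4 h = Jul 9 2035 6:00 AM.
Jul 9 2035 6:00 AM + 4 h = Jul 9 2035 10:00 AM.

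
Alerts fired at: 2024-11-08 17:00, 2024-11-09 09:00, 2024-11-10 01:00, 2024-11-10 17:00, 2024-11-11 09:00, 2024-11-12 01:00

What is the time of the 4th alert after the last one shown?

2024-11-14 17:00

The interval is a steady 16 hours (16, 16, 16, 16, 16).
2024-11-12 01:00 + 16 h = 2024-11-12 17:00.
2024-11-12 17:00 + 16 h = 2024-11-13 09:00.
2024-11-13 09:00 + 16 h = 2024-11-14 01:00.
2024-11-14 01:00 + 16 h = 2024-11-14 17:00.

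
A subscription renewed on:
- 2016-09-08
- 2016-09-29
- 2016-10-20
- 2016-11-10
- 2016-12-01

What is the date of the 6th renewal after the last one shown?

Every event comes 21 days after the last (21, 21, 21, 21).
2016-12-01 + 21 days = 2016-12-22.
2016-12-22 + 21 days = 2017-01-12.
2017-01-12 + 21 days = 2017-02-02.
2017-02-02 + 21 days = 2017-02-23.
2017-02-23 + 21 days = 2017-03-16.
2017-03-16 + 21 days = 2017-04-06.

2017-04-06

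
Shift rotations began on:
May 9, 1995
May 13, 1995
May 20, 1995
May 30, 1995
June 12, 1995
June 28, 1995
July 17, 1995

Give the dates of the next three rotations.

Intervals are 4, 7, 10, 13, 16, 19 days — an arithmetic progression with common difference 3.
Next gap: 22 days. July 17, 1995 + 22 days = August 8, 1995.
Next gap: 25 days. August 8, 1995 + 25 days = September 2, 1995.
Next gap: 28 days. September 2, 1995 + 28 days = September 30, 1995.

August 8, 1995; September 2, 1995; September 30, 1995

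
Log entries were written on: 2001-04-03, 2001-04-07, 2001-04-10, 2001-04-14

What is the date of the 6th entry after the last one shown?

2001-05-05

Every event lands on a Tuesday or Saturday (gaps cycle 4, 3, 4).
So the schedule is: every Tuesday and Saturday.
Next Tuesday: 2001-04-17.
The following Saturday is 2001-04-21.
Next Tuesday: 2001-04-24.
Next Saturday: 2001-04-28.
The following Tuesday is 2001-05-01.
Next Saturday: 2001-05-05.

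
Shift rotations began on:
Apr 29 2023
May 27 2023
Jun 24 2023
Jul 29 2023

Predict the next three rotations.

Aug 26 2023, Sep 30 2023, Oct 28 2023

All Saturdays; the gaps (28, 28, 35) vary with month length.
This is the last Saturday of each month.
Last Saturday of August 2023: Aug 26 2023.
September 2023 ends with Saturday Sep 30 2023.
Last Saturday of October 2023: Oct 28 2023.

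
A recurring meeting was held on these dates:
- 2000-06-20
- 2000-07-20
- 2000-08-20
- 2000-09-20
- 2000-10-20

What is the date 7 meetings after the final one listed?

2001-05-20

Gaps: 30, 31, 31, 30 days — not constant. Every event is on the 20th of the month.
Pattern: the 20th of each month.
Next: November 2000 → 2000-11-20.
December 2000: 2000-12-20.
January 2001: 2001-01-20.
February 2001: 2001-02-20.
Next: March 2001 → 2001-03-20.
April 2001: 2001-04-20.
May 2001: 2001-05-20.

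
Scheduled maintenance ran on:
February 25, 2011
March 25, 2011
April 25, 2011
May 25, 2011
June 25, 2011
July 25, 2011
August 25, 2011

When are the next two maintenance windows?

Each date is the 25th; the gaps (28, 31, 30, 31, 30, 31) track the month lengths.
The rule is the 25th of each month.
Next: September 2011 → September 25, 2011.
Next: October 2011 → October 25, 2011.

September 25, 2011; October 25, 2011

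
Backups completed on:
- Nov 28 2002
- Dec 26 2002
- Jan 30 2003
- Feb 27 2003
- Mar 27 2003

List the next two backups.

Apr 24 2003, May 29 2003

Every date is a Thursday; gaps 28, 35, 28, 28 days.
Each is the last Thursday of its month (at least one falls on the 29th or later, ruling out '4th Thursday').
Last Thursday of April 2003: Apr 24 2003.
May 2003 ends with Thursday May 29 2003.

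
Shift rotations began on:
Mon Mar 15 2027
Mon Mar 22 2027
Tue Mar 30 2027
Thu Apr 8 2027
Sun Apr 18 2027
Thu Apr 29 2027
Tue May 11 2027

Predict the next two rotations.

Gaps: 7, 8, 9, 10, 11, 12 days — each gap is 1 larger than the previous one.
Next gap: 13 days. Tue May 11 2027 + 13 days = Mon May 24 2027.
Next gap: 14 days. Mon May 24 2027 + 14 days = Mon Jun 7 2027.

Mon May 24 2027, Mon Jun 7 2027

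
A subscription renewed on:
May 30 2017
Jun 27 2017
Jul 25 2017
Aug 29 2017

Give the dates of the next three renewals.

All Tuesdays; the gaps (28, 28, 35) vary with month length.
This is the last Tuesday of each month.
Last Tuesday of September 2017: Sep 26 2017.
Last Tuesday of October 2017: Oct 31 2017.
Last Tuesday of November 2017: Nov 28 2017.

Sep 26 2017, Oct 31 2017, Nov 28 2017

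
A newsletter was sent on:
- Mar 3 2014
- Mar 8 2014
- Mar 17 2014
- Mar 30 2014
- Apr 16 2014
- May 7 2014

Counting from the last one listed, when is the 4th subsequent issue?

Sep 8 2014

Intervals are 5, 9, 13, 17, 21 days — an arithmetic progression with common difference 4.
Next gap: 25 days. May 7 2014 + 25 days = Jun 1 2014.
Next gap: 29 days. Jun 1 2014 + 29 days = Jun 30 2014.
Next gap: 33 days. Jun 30 2014 + 33 days = Aug 2 2014.
Next gap: 37 days. Aug 2 2014 + 37 days = Sep 8 2014.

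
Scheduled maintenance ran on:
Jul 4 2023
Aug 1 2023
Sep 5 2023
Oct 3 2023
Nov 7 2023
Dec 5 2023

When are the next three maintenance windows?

Gaps: 28, 35, 28, 35, 28 days — a mix of 28 and 35. Every date is a Tuesday.
Each is the 1st Tuesday of its month.
1st Tuesday of January 2024: Jan 2 2024.
1st Tuesday of February 2024: Feb 6 2024.
March 2024 — 1st Tuesday is Mar 5 2024.

Jan 2 2024, Feb 6 2024, Mar 5 2024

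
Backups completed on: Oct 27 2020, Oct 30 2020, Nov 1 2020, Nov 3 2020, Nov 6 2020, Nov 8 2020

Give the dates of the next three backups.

Nov 10 2020, Nov 13 2020, Nov 15 2020

The gap pattern 3, 2, 2, 3, 2 repeats every 3 events.
These are the Tuesdays, Fridays and Sundays of each week.
Next Tuesday: Nov 10 2020.
The following Friday is Nov 13 2020.
Next Sunday: Nov 15 2020.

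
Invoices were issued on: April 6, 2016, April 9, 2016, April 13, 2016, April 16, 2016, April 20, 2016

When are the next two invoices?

Every event lands on a Wednesday or Saturday (gaps cycle 3, 4, 3, 4).
So the schedule is: every Wednesday and Saturday.
Next Saturday: April 23, 2016.
Next Wednesday: April 27, 2016.

April 23, 2016; April 27, 2016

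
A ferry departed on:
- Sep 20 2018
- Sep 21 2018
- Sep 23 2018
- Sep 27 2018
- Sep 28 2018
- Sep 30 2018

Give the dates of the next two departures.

Oct 4 2018, Oct 5 2018

The gap pattern 1, 2, 4, 1, 2 repeats every 3 events.
These are the Thursdays, Fridays and Sundays of each week.
The following Thursday is Oct 4 2018.
The following Friday is Oct 5 2018.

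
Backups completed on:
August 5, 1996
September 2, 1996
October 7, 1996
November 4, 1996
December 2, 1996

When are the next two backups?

January 6, 1997; February 3, 1997

All dates are Mondays, 28, 35, 28, 28 days apart.
Specifically, the 1st Monday of each month.
1st Monday of January 1997: January 6, 1997.
1st Monday of February 1997: February 3, 1997.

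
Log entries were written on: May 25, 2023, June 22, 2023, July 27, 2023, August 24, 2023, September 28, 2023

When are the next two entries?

October 26, 2023; November 23, 2023

Gaps: 28, 35, 28, 35 days — a mix of 28 and 35. Every date is a Thursday.
Each is the 4th Thursday of its month.
October 2023 — 4th Thursday is October 26, 2023.
November 2023 — 4th Thursday is November 23, 2023.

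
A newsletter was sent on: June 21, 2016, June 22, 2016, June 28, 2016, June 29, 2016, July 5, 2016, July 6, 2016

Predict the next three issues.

July 12, 2016; July 13, 2016; July 19, 2016

Gaps: 1, 6, 1, 6, 1 days — not constant, but cyclic with period 2.
The events fall on every Tuesday and Wednesday.
The following Tuesday is July 12, 2016.
The following Wednesday is July 13, 2016.
Next Tuesday: July 19, 2016.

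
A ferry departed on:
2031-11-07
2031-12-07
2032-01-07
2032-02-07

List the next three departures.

Gaps: 30, 31, 31 days — not constant. Every event is on the 7th of the month.
Pattern: the 7th of each month.
March 2032: 2032-03-07.
April 2032: 2032-04-07.
Next: May 2032 → 2032-05-07.

2032-03-07, 2032-04-07, 2032-05-07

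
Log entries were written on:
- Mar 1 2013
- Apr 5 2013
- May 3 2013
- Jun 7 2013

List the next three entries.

Jul 5 2013, Aug 2 2013, Sep 6 2013

These are Fridays at 28- or 35-day spacing (35, 28, 35).
The pattern: 1st Friday of the month.
1st Friday of July 2013: Jul 5 2013.
August 2013 — 1st Friday is Aug 2 2013.
1st Friday of September 2013: Sep 6 2013.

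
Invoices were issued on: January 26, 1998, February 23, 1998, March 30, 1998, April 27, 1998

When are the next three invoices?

All Mondays; the gaps (28, 35, 28) vary with month length.
This is the last Monday of each month.
May 1998 ends with Monday May 25, 1998.
June 1998 ends with Monday June 29, 1998.
July 1998 ends with Monday July 27, 1998.

May 25, 1998; June 29, 1998; July 27, 1998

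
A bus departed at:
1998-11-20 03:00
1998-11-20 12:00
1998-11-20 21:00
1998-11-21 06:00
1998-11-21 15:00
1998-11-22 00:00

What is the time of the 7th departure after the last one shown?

The interval is a steady 9 hours (9, 9, 9, 9, 9).
1998-11-22 00:00 + 9 h = 1998-11-22 09:00.
1998-11-22 09:00 + 9 h = 1998-11-22 18:00.
1998-11-22 18:00 + 9 h = 1998-11-23 03:00.
1998-11-23 03:00 + 9 h = 1998-11-23 12:00.
1998-11-23 12:00 + 9 h = 1998-11-23 21:00.
1998-11-23 21:00 + 9 h = 1998-11-24 06:00.
1998-11-24 06:00 + 9 h = 1998-11-24 15:00.

1998-11-24 15:00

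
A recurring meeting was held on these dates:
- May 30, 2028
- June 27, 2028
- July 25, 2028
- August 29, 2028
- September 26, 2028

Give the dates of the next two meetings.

October 31, 2028; November 28, 2028

All Tuesdays; the gaps (28, 28, 35, 28) vary with month length.
This is the last Tuesday of each month.
Last Tuesday of October 2028: October 31, 2028.
November 2028 ends with Tuesday November 28, 2028.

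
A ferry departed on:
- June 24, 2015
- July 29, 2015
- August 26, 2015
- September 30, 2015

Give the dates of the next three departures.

All Wednesdays; the gaps (35, 28, 35) vary with month length.
This is the last Wednesday of each month.
Last Wednesday of October 2015: October 28, 2015.
November 2015 ends with Wednesday November 25, 2015.
Last Wednesday of December 2015: December 30, 2015.

October 28, 2015; November 25, 2015; December 30, 2015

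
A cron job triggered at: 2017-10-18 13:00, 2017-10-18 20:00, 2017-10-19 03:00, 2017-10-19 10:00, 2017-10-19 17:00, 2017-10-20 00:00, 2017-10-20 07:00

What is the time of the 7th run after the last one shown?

Gaps: 7, 7, 7, 7, 7, 7 hours — each event is 7 hours after the previous one.
2017-10-20 07:00 + 7 h = 2017-10-20 14:00.
2017-10-20 14:00 + 7 h = 2017-10-20 21:00.
2017-10-20 21:00 + 7 h = 2017-10-21 04:00.
2017-10-21 04:00 + 7 h = 2017-10-21 11:00.
2017-10-21 11:00 + 7 h = 2017-10-21 18:00.
2017-10-21 18:00 + 7 h = 2017-10-22 01:00.
2017-10-22 01:00 + 7 h = 2017-10-22 08:00.

2017-10-22 08:00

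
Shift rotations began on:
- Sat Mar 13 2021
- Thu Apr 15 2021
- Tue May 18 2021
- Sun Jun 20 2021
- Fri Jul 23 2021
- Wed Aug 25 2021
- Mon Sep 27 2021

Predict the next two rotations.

Sat Oct 30 2021, Thu Dec 2 2021

The spacing is 33, 33, 33, 33, 33, 33 days — always 33 days.
Mon Sep 27 2021 + 33 days = Sat Oct 30 2021.
Sat Oct 30 2021 + 33 days = Thu Dec 2 2021.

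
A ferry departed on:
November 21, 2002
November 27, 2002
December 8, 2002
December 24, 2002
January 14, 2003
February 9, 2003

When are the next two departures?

March 12, 2003; April 17, 2003

Intervals are 6, 11, 16, 21, 26 days — an arithmetic progression with common difference 5.
Next gap: 31 days. February 9, 2003 + 31 days = March 12, 2003.
Next gap: 36 days. March 12, 2003 + 36 days = April 17, 2003.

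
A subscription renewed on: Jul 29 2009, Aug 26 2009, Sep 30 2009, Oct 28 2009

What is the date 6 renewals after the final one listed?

These are Wednesdays with 28, 35, 28-day gaps.
Each is the final Wednesday of its month — Jul 29 2009 is past the 28th, so '4th Wednesday' doesn't fit.
Last Wednesday of November 2009: Nov 25 2009.
December 2009 ends with Wednesday Dec 30 2009.
January 2010 ends with Wednesday Jan 27 2010.
February 2010 ends with Wednesday Feb 24 2010.
March 2010 ends with Wednesday Mar 31 2010.
April 2010 ends with Wednesday Apr 28 2010.

Apr 28 2010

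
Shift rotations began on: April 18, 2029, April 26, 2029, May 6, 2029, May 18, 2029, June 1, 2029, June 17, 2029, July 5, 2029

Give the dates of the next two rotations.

Gaps: 8, 10, 12, 14, 16, 18 days — each gap is 2 larger than the previous one.
Next gap: 20 days. July 5, 2029 + 20 days = July 25, 2029.
Next gap: 22 days. July 25, 2029 + 22 days = August 16, 2029.

July 25, 2029; August 16, 2029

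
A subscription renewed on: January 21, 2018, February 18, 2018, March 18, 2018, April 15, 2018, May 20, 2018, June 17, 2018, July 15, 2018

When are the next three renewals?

Gaps: 28, 28, 28, 35, 28, 28 days — a mix of 28 and 35. Every date is a Sunday.
Each is the 3rd Sunday of its month.
August 2018 — 3rd Sunday is August 19, 2018.
3rd Sunday of September 2018: September 16, 2018.
3rd Sunday of October 2018: October 21, 2018.

August 19, 2018; September 16, 2018; October 21, 2018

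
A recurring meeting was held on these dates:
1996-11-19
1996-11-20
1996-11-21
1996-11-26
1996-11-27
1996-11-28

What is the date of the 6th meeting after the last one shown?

1996-12-12

Gaps: 1, 1, 5, 1, 1 days — not constant, but cyclic with period 3.
The events fall on every Tuesday, Wednesday and Thursday.
The following Tuesday is 1996-12-03.
Next Wednesday: 1996-12-04.
Next Thursday: 1996-12-05.
The following Tuesday is 1996-12-10.
The following Wednesday is 1996-12-11.
The following Thursday is 1996-12-12.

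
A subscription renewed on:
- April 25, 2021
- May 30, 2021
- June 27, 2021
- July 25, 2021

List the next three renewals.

August 29, 2021; September 26, 2021; October 31, 2021

These are Sundays with 35, 28, 28-day gaps.
Each is the final Sunday of its month — May 30, 2021 is past the 28th, so '4th Sunday' doesn't fit.
Last Sunday of August 2021: August 29, 2021.
Last Sunday of September 2021: September 26, 2021.
Last Sunday of October 2021: October 31, 2021.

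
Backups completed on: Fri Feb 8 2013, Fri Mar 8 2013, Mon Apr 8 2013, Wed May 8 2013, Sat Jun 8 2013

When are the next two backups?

Gaps: 28, 31, 30, 31 days — not constant. Every event is on the 8th of the month.
Pattern: the 8th of each month.
Next: July 2013 → Mon Jul 8 2013.
Next: August 2013 → Thu Aug 8 2013.

Mon Jul 8 2013, Thu Aug 8 2013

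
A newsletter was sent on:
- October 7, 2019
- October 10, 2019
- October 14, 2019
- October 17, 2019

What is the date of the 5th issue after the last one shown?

Gaps: 3, 4, 3 days — not constant, but cyclic with period 2.
The events fall on every Monday and Thursday.
Next Monday: October 21, 2019.
The following Thursday is October 24, 2019.
Next Monday: October 28, 2019.
Next Thursday: October 31, 2019.
The following Monday is November 4, 2019.

November 4, 2019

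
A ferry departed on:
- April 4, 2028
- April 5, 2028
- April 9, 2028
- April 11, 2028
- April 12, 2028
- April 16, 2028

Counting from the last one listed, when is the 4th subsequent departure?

Every event lands on a Tuesday or Wednesday or Sunday (gaps cycle 1, 4, 2, 1, 4).
So the schedule is: every Tuesday, Wednesday and Sunday.
The following Tuesday is April 18, 2028.
The following Wednesday is April 19, 2028.
The following Sunday is April 23, 2028.
The following Tuesday is April 25, 2028.

April 25, 2028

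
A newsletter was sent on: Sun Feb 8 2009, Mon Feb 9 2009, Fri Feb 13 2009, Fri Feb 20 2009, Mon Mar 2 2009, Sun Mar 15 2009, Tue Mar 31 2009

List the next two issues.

Gaps: 1, 4, 7, 10, 13, 16 days — each gap is 3 larger than the previous one.
Next gap: 19 days. Tue Mar 31 2009 + 19 days = Sun Apr 19 2009.
Next gap: 22 days. Sun Apr 19 2009 + 22 days = Mon May 11 2009.

Sun Apr 19 2009, Mon May 11 2009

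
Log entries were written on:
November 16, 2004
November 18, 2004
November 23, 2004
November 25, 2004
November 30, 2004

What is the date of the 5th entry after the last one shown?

The gap pattern 2, 5, 2, 5 repeats every 2 events.
These are the Tuesdays and Thursdays of each week.
Next Thursday: December 2, 2004.
The following Tuesday is December 7, 2004.
The following Thursday is December 9, 2004.
Next Tuesday: December 14, 2004.
The following Thursday is December 16, 2004.

December 16, 2004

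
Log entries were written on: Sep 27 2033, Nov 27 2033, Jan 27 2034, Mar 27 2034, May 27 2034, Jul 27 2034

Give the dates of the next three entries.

Sep 27 2034, Nov 27 2034, Jan 27 2035

Each date is the 27th; the gaps (61, 61, 59, 61, 61) track the month lengths.
The rule is the 27th of every 2 months.
Next: September 2034 → Sep 27 2034.
Next: November 2034 → Nov 27 2034.
January 2035: Jan 27 2035.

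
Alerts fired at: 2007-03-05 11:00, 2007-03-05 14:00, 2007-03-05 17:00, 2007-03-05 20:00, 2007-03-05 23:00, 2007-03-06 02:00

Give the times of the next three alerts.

The interval is a steady 3 hours (3, 3, 3, 3, 3).
2007-03-06 02:00 + 3 h = 2007-03-06 05:00.
2007-03-06 05:00 + 3 h = 2007-03-06 08:00.
2007-03-06 08:00 + 3 h = 2007-03-06 11:00.

2007-03-06 05:00, 2007-03-06 08:00, 2007-03-06 11:00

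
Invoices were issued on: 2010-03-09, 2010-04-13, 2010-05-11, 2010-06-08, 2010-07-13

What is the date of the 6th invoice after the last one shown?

2011-01-11

Gaps: 35, 28, 28, 35 days — a mix of 28 and 35. Every date is a Tuesday.
Each is the 2nd Tuesday of its month.
2nd Tuesday of August 2010: 2010-08-10.
2nd Tuesday of September 2010: 2010-09-14.
October 2010 — 2nd Tuesday is 2010-10-12.
November 2010 — 2nd Tuesday is 2010-11-09.
2nd Tuesday of December 2010: 2010-12-14.
2nd Tuesday of January 2011: 2011-01-11.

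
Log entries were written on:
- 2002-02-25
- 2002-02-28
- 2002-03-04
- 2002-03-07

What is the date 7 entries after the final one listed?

Every event lands on a Monday or Thursday (gaps cycle 3, 4, 3).
So the schedule is: every Monday and Thursday.
The following Monday is 2002-03-11.
The following Thursday is 2002-03-14.
Next Monday: 2002-03-18.
Next Thursday: 2002-03-21.
Next Monday: 2002-03-25.
Next Thursday: 2002-03-28.
The following Monday is 2002-04-01.

2002-04-01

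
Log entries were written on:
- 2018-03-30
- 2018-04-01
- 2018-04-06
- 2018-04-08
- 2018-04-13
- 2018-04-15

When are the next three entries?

2018-04-20, 2018-04-22, 2018-04-27

Gaps: 2, 5, 2, 5, 2 days — not constant, but cyclic with period 2.
The events fall on every Friday and Sunday.
The following Friday is 2018-04-20.
The following Sunday is 2018-04-22.
Next Friday: 2018-04-27.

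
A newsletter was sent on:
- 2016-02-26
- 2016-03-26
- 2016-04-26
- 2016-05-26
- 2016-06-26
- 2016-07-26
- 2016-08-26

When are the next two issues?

2016-09-26, 2016-10-26

Each date is the 26th; the gaps (29, 31, 30, 31, 30, 31) track the month lengths.
The rule is the 26th of each month.
Next: September 2016 → 2016-09-26.
October 2016: 2016-10-26.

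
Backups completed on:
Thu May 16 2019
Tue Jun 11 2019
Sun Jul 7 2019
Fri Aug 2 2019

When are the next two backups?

Wed Aug 28 2019, Mon Sep 23 2019

Every event comes 26 days after the last (26, 26, 26).
Fri Aug 2 2019 + 26 days = Wed Aug 28 2019.
Wed Aug 28 2019 + 26 days = Mon Sep 23 2019.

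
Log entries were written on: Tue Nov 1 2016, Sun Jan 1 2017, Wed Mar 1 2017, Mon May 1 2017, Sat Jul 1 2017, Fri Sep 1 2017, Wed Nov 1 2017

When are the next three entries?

Each date is the 1st; the gaps (61, 59, 61, 61, 62, 61) track the month lengths.
The rule is the 1st of every 2 months.
Next: January 2018 → Mon Jan 1 2018.
March 2018: Thu Mar 1 2018.
May 2018: Tue May 1 2018.

Mon Jan 1 2018, Thu Mar 1 2018, Tue May 1 2018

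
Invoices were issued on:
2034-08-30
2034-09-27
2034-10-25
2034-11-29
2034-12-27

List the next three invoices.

2035-01-31, 2035-02-28, 2035-03-28

All Wednesdays; the gaps (28, 28, 35, 28) vary with month length.
This is the last Wednesday of each month.
Last Wednesday of January 2035: 2035-01-31.
February 2035 ends with Wednesday 2035-02-28.
Last Wednesday of March 2035: 2035-03-28.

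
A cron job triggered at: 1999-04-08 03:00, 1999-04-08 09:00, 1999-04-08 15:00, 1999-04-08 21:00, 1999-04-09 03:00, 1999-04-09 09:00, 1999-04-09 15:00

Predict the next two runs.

1999-04-09 21:00, 1999-04-10 03:00

The interval is a steady 6 hours (6, 6, 6, 6, 6, 6).
1999-04-09 15:00 + 6 h = 1999-04-09 21:00.
1999-04-09 21:00 + 6 h = 1999-04-10 03:00.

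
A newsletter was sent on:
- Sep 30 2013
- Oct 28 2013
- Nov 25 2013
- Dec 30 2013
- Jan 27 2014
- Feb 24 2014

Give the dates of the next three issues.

All Mondays; the gaps (28, 28, 35, 28, 28) vary with month length.
This is the last Monday of each month.
Last Monday of March 2014: Mar 31 2014.
Last Monday of April 2014: Apr 28 2014.
Last Monday of May 2014: May 26 2014.

Mar 31 2014, Apr 28 2014, May 26 2014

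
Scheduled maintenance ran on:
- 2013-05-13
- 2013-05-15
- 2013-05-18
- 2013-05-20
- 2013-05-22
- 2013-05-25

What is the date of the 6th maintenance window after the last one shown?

Every event lands on a Monday or Wednesday or Saturday (gaps cycle 2, 3, 2, 2, 3).
So the schedule is: every Monday, Wednesday and Saturday.
Next Monday: 2013-05-27.
The following Wednesday is 2013-05-29.
The following Saturday is 2013-06-01.
The following Monday is 2013-06-03.
The following Wednesday is 2013-06-05.
The following Saturday is 2013-06-08.

2013-06-08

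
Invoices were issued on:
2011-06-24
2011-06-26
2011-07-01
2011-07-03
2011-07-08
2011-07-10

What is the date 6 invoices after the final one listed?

2011-07-31

The gap pattern 2, 5, 2, 5, 2 repeats every 2 events.
These are the Fridays and Sundays of each week.
The following Friday is 2011-07-15.
Next Sunday: 2011-07-17.
The following Friday is 2011-07-22.
Next Sunday: 2011-07-24.
Next Friday: 2011-07-29.
The following Sunday is 2011-07-31.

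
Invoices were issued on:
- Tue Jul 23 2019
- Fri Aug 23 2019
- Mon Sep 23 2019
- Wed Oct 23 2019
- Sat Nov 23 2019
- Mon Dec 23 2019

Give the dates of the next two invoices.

Thu Jan 23 2020, Sun Feb 23 2020

Each date is the 23rd; the gaps (31, 31, 30, 31, 30) track the month lengths.
The rule is the 23rd of each month.
January 2020: Thu Jan 23 2020.
February 2020: Sun Feb 23 2020.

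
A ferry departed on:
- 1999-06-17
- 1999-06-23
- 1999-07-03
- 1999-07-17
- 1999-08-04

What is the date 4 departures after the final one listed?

Gaps: 6, 10, 14, 18 days — each gap is 4 larger than the previous one.
Next gap: 22 days. 1999-08-04 + 22 days = 1999-08-26.
Next gap: 26 days. 1999-08-26 + 26 days = 1999-09-21.
Next gap: 30 days. 1999-09-21 + 30 days = 1999-10-21.
Next gap: 34 days. 1999-10-21 + 34 days = 1999-11-24.

1999-11-24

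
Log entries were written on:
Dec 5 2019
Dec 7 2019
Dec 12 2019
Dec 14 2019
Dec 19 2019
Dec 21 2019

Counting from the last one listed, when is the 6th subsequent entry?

Jan 11 2020

Gaps: 2, 5, 2, 5, 2 days — not constant, but cyclic with period 2.
The events fall on every Thursday and Saturday.
The following Thursday is Dec 26 2019.
The following Saturday is Dec 28 2019.
The following Thursday is Jan 2 2020.
Next Saturday: Jan 4 2020.
Next Thursday: Jan 9 2020.
The following Saturday is Jan 11 2020.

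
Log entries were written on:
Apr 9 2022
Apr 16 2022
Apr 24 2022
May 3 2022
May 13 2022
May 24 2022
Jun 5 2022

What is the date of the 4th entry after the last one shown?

Aug 2 2022

Gaps: 7, 8, 9, 10, 11, 12 days — each gap is 1 larger than the previous one.
Next gap: 13 days. Jun 5 2022 + 13 days = Jun 18 2022.
Next gap: 14 days. Jun 18 2022 + 14 days = Jul 2 2022.
Next gap: 15 days. Jul 2 2022 + 15 days = Jul 17 2022.
Next gap: 16 days. Jul 17 2022 + 16 days = Aug 2 2022.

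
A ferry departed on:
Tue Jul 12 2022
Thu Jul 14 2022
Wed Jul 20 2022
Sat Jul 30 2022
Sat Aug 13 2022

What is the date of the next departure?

Intervals are 2, 6, 10, 14 days — an arithmetic progression with common difference 4.
Next gap: 18 days. Sat Aug 13 2022 + 18 days = Wed Aug 31 2022.

Wed Aug 31 2022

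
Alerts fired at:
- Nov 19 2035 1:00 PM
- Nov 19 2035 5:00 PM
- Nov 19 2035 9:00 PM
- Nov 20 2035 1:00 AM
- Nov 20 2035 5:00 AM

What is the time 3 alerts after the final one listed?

Nov 20 2035 5:00 PM

The interval is a steady 4 hours (4, 4, 4, 4).
Nov 20 2035 5:00 AM + 4 h = Nov 20 2035 9:00 AM.
Nov 20 2035 9:00 AM + 4 h = Nov 20 2035 1:00 PM.
Nov 20 2035 1:00 PM + 4 h = Nov 20 2035 5:00 PM.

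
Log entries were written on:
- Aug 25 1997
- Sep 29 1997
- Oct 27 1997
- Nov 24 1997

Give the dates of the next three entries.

Dec 29 1997, Jan 26 1998, Feb 23 1998

These are Mondays with 35, 28, 28-day gaps.
Each is the final Monday of its month — Sep 29 1997 is past the 28th, so '4th Monday' doesn't fit.
December 1997 ends with Monday Dec 29 1997.
January 1998 ends with Monday Jan 26 1998.
February 1998 ends with Monday Feb 23 1998.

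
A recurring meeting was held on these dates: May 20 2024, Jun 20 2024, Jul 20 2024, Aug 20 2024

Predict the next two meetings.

Sep 20 2024, Oct 20 2024

Each date is the 20th; the gaps (31, 30, 31) track the month lengths.
The rule is the 20th of each month.
September 2024: Sep 20 2024.
October 2024: Oct 20 2024.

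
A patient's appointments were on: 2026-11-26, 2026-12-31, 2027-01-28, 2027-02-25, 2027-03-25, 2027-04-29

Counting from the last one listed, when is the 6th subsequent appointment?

2027-10-28

All Thursdays; the gaps (35, 28, 28, 28, 35) vary with month length.
This is the last Thursday of each month.
May 2027 ends with Thursday 2027-05-27.
June 2027 ends with Thursday 2027-06-24.
Last Thursday of July 2027: 2027-07-29.
August 2027 ends with Thursday 2027-08-26.
Last Thursday of September 2027: 2027-09-30.
Last Thursday of October 2027: 2027-10-28.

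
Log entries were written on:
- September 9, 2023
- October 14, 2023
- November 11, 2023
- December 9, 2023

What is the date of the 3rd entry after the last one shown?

Gaps: 35, 28, 28 days — a mix of 28 and 35. Every date is a Saturday.
Each is the 2nd Saturday of its month.
2nd Saturday of January 2024: January 13, 2024.
February 2024 — 2nd Saturday is February 10, 2024.
2nd Saturday of March 2024: March 9, 2024.

March 9, 2024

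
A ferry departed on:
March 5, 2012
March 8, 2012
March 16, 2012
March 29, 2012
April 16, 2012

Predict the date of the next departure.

Gaps: 3, 8, 13, 18 days — each gap is 5 larger than the previous one.
Next gap: 23 days. April 16, 2012 + 23 days = May 9, 2012.

May 9, 2012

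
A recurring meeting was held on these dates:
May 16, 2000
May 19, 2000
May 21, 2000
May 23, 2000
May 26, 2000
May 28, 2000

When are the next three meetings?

May 30, 2000; June 2, 2000; June 4, 2000

Every event lands on a Tuesday or Friday or Sunday (gaps cycle 3, 2, 2, 3, 2).
So the schedule is: every Tuesday, Friday and Sunday.
Next Tuesday: May 30, 2000.
The following Friday is June 2, 2000.
Next Sunday: June 4, 2000.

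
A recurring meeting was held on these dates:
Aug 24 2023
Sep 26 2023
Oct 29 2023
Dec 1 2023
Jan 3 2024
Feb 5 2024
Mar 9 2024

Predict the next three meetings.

Apr 11 2024, May 14 2024, Jun 16 2024

Every event comes 33 days after the last (33, 33, 33, 33, 33, 33).
Mar 9 2024 + 33 days = Apr 11 2024.
Apr 11 2024 + 33 days = May 14 2024.
May 14 2024 + 33 days = Jun 16 2024.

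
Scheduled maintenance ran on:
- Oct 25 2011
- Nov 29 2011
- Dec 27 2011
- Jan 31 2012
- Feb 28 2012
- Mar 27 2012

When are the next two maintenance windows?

Apr 24 2012, May 29 2012

All Tuesdays; the gaps (35, 28, 35, 28, 28) vary with month length.
This is the last Tuesday of each month.
Last Tuesday of April 2012: Apr 24 2012.
Last Tuesday of May 2012: May 29 2012.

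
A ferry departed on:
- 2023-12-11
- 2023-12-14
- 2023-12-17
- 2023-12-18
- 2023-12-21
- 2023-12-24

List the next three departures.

2023-12-25, 2023-12-28, 2023-12-31

Every event lands on a Monday or Thursday or Sunday (gaps cycle 3, 3, 1, 3, 3).
So the schedule is: every Monday, Thursday and Sunday.
Next Monday: 2023-12-25.
Next Thursday: 2023-12-28.
Next Sunday: 2023-12-31.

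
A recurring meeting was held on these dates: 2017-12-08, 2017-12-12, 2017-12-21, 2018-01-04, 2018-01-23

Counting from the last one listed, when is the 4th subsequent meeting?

2018-05-29

Intervals are 4, 9, 14, 19 days — an arithmetic progression with common difference 5.
Next gap: 24 days. 2018-01-23 + 24 days = 2018-02-16.
Next gap: 29 days. 2018-02-16 + 29 days = 2018-03-17.
Next gap: 34 days. 2018-03-17 + 34 days = 2018-04-20.
Next gap: 39 days. 2018-04-20 + 39 days = 2018-05-29.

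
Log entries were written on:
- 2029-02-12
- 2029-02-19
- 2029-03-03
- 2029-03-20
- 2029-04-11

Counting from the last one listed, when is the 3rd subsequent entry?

The spacing grows by 5 each time: 7, 12, 17, 22 days.
Next gap: 27 days. 2029-04-11 + 27 days = 2029-05-08.
Next gap: 32 days. 2029-05-08 + 32 days = 2029-06-09.
Next gap: 37 days. 2029-06-09 + 37 days = 2029-07-16.

2029-07-16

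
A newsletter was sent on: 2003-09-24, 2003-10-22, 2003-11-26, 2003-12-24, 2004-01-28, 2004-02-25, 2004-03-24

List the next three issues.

These are Wednesdays at 28- or 35-day spacing (28, 35, 28, 35, 28, 28).
The pattern: 4th Wednesday of the month.
April 2004 — 4th Wednesday is 2004-04-28.
May 2004 — 4th Wednesday is 2004-05-26.
June 2004 — 4th Wednesday is 2004-06-23.

2004-04-28, 2004-05-26, 2004-06-23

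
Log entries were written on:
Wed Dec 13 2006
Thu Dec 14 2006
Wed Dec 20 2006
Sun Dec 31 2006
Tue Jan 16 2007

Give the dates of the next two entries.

Tue Feb 6 2007, Sun Mar 4 2007

Intervals are 1, 6, 11, 16 days — an arithmetic progression with common difference 5.
Next gap: 21 days. Tue Jan 16 2007 + 21 days = Tue Feb 6 2007.
Next gap: 26 days. Tue Feb 6 2007 + 26 days = Sun Mar 4 2007.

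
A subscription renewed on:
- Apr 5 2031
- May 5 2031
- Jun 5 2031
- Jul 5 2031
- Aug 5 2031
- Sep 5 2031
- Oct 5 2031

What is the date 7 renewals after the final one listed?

May 5 2032

Gaps: 30, 31, 30, 31, 31, 30 days — not constant. Every event is on the 5th of the month.
Pattern: the 5th of each month.
November 2031: Nov 5 2031.
Next: December 2031 → Dec 5 2031.
January 2032: Jan 5 2032.
February 2032: Feb 5 2032.
March 2032: Mar 5 2032.
April 2032: Apr 5 2032.
Next: May 2032 → May 5 2032.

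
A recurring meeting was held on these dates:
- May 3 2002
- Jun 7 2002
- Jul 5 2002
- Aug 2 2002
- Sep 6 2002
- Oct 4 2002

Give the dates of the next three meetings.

Nov 1 2002, Dec 6 2002, Jan 3 2003

These are Fridays at 28- or 35-day spacing (35, 28, 28, 35, 28).
The pattern: 1st Friday of the month.
1st Friday of November 2002: Nov 1 2002.
December 2002 — 1st Friday is Dec 6 2002.
January 2003 — 1st Friday is Jan 3 2003.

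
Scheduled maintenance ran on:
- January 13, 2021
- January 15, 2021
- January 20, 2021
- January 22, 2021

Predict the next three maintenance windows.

January 27, 2021; January 29, 2021; February 3, 2021

The gap pattern 2, 5, 2 repeats every 2 events.
These are the Wednesdays and Fridays of each week.
The following Wednesday is January 27, 2021.
The following Friday is January 29, 2021.
Next Wednesday: February 3, 2021.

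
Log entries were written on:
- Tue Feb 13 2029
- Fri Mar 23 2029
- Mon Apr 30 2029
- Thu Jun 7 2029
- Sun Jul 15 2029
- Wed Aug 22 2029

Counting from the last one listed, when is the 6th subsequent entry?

Sun Apr 7 2030

Every event comes 38 days after the last (38, 38, 38, 38, 38).
Wed Aug 22 2029 + 38 days = Sat Sep 29 2029.
Sat Sep 29 2029 + 38 days = Tue Nov 6 2029.
Tue Nov 6 2029 + 38 days = Fri Dec 14 2029.
Fri Dec 14 2029 + 38 days = Mon Jan 21 2030.
Mon Jan 21 2030 + 38 days = Thu Feb 28 2030.
Thu Feb 28 2030 + 38 days = Sun Apr 7 2030.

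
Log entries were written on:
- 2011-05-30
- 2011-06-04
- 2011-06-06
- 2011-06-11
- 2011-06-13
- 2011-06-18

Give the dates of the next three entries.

2011-06-20, 2011-06-25, 2011-06-27

The gap pattern 5, 2, 5, 2, 5 repeats every 2 events.
These are the Mondays and Saturdays of each week.
Next Monday: 2011-06-20.
Next Saturday: 2011-06-25.
The following Monday is 2011-06-27.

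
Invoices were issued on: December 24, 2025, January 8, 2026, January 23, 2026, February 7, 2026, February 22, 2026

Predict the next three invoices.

The spacing is 15, 15, 15, 15 days — always 15 days.
February 22, 2026 + 15 days = March 9, 2026.
March 9, 2026 + 15 days = March 24, 2026.
March 24, 2026 + 15 days = April 8, 2026.

March 9, 2026; March 24, 2026; April 8, 2026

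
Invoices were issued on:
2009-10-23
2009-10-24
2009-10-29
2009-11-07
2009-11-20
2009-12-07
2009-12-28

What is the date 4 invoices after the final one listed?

The spacing grows by 4 each time: 1, 5, 9, 13, 17, 21 days.
Next gap: 25 days. 2009-12-28 + 25 days = 2010-01-22.
Next gap: 29 days. 2010-01-22 + 29 days = 2010-02-20.
Next gap: 33 days. 2010-02-20 + 33 days = 2010-03-25.
Next gap: 37 days. 2010-03-25 + 37 days = 2010-05-01.

2010-05-01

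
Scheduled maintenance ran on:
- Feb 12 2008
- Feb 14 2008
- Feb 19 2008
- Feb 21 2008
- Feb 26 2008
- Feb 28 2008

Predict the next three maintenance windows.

Every event lands on a Tuesday or Thursday (gaps cycle 2, 5, 2, 5, 2).
So the schedule is: every Tuesday and Thursday.
The following Tuesday is Mar 4 2008.
The following Thursday is Mar 6 2008.
The following Tuesday is Mar 11 2008.

Mar 4 2008, Mar 6 2008, Mar 11 2008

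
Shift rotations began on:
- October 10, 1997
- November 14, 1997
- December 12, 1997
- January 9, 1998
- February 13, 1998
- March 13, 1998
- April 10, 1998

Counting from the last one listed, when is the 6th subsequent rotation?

October 9, 1998

Gaps: 35, 28, 28, 35, 28, 28 days — a mix of 28 and 35. Every date is a Friday.
Each is the 2nd Friday of its month.
2nd Friday of May 1998: May 8, 1998.
2nd Friday of June 1998: June 12, 1998.
July 1998 — 2nd Friday is July 10, 1998.
August 1998 — 2nd Friday is August 14, 1998.
2nd Friday of September 1998: September 11, 1998.
October 1998 — 2nd Friday is October 9, 1998.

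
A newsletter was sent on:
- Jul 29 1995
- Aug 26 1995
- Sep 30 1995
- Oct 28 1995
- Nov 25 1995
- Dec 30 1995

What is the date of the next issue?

Every date is a Saturday; gaps 28, 35, 28, 28, 35 days.
Each is the last Saturday of its month (at least one falls on the 29th or later, ruling out '4th Saturday').
January 1996 ends with Saturday Jan 27 1996.

Jan 27 1996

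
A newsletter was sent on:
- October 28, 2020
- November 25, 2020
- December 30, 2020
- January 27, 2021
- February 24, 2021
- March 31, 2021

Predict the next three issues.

These are Wednesdays with 28, 35, 28, 28, 35-day gaps.
Each is the final Wednesday of its month — December 30, 2020 is past the 28th, so '4th Wednesday' doesn't fit.
April 2021 ends with Wednesday April 28, 2021.
May 2021 ends with Wednesday May 26, 2021.
June 2021 ends with Wednesday June 30, 2021.

April 28, 2021; May 26, 2021; June 30, 2021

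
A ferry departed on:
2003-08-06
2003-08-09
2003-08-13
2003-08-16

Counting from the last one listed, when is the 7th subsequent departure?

2003-09-10

The gap pattern 3, 4, 3 repeats every 2 events.
These are the Wednesdays and Saturdays of each week.
Next Wednesday: 2003-08-20.
Next Saturday: 2003-08-23.
The following Wednesday is 2003-08-27.
Next Saturday: 2003-08-30.
Next Wednesday: 2003-09-03.
The following Saturday is 2003-09-06.
Next Wednesday: 2003-09-10.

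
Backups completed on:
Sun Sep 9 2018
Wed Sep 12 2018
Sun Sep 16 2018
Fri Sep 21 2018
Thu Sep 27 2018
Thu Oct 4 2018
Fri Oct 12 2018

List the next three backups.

Sun Oct 21 2018, Wed Oct 31 2018, Sun Nov 11 2018

Intervals are 3, 4, 5, 6, 7, 8 days — an arithmetic progression with common difference 1.
Next gap: 9 days. Fri Oct 12 2018 + 9 days = Sun Oct 21 2018.
Next gap: 10 days. Sun Oct 21 2018 + 10 days = Wed Oct 31 2018.
Next gap: 11 days. Wed Oct 31 2018 + 11 days = Sun Nov 11 2018.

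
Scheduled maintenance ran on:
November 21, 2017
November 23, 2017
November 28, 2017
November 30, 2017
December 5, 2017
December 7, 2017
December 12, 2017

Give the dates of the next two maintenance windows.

December 14, 2017; December 19, 2017

The gap pattern 2, 5, 2, 5, 2, 5 repeats every 2 events.
These are the Tuesdays and Thursdays of each week.
Next Thursday: December 14, 2017.
Next Tuesday: December 19, 2017.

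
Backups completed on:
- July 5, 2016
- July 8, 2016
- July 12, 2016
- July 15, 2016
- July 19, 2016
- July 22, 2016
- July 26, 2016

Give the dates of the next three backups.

July 29, 2016; August 2, 2016; August 5, 2016

The gap pattern 3, 4, 3, 4, 3, 4 repeats every 2 events.
These are the Tuesdays and Fridays of each week.
The following Friday is July 29, 2016.
Next Tuesday: August 2, 2016.
The following Friday is August 5, 2016.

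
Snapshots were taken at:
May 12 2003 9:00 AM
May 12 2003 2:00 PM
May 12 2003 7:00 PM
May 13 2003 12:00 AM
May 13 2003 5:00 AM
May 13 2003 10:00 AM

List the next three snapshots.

May 13 2003 3:00 PM, May 13 2003 8:00 PM, May 14 2003 1:00 AM

The interval is a steady 5 hours (5, 5, 5, 5, 5).
May 13 2003 10:00 AM + 5 h = May 13 2003 3:00 PM.
May 13 2003 3:00 PM + 5 h = May 13 2003 8:00 PM.
May 13 2003 8:00 PM + 5 h = May 14 2003 1:00 AM.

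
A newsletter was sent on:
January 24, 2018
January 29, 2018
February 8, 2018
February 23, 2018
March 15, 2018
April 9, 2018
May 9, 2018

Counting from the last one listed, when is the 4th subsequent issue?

The spacing grows by 5 each time: 5, 10, 15, 20, 25, 30 days.
Next gap: 35 days. May 9, 2018 + 35 days = June 13, 2018.
Next gap: 40 days. June 13, 2018 + 40 days = July 23, 2018.
Next gap: 45 days. July 23, 2018 + 45 days = September 6, 2018.
Next gap: 50 days. September 6, 2018 + 50 days = October 26, 2018.

October 26, 2018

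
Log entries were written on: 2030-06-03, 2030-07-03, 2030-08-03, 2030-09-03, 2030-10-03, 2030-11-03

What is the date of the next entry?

2030-12-03

Each date is the 3rd; the gaps (30, 31, 31, 30, 31) track the month lengths.
The rule is the 3rd of each month.
December 2030: 2030-12-03.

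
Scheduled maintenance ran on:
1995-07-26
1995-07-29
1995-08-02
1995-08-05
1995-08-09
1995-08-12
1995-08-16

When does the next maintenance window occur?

1995-08-19

Every event lands on a Wednesday or Saturday (gaps cycle 3, 4, 3, 4, 3, 4).
So the schedule is: every Wednesday and Saturday.
The following Saturday is 1995-08-19.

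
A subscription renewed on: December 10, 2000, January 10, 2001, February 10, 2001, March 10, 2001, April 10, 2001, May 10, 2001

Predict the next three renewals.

The day-of-month is always 10 (31, 31, 28, 31, 30 days between events).
So this recurs on the 10th of each month.
Next: June 2001 → June 10, 2001.
July 2001: July 10, 2001.
Next: August 2001 → August 10, 2001.

June 10, 2001; July 10, 2001; August 10, 2001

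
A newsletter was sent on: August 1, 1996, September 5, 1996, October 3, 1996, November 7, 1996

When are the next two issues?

December 5, 1996; January 2, 1997

These are Thursdays at 28- or 35-day spacing (35, 28, 35).
The pattern: 1st Thursday of the month.
December 1996 — 1st Thursday is December 5, 1996.
January 1997 — 1st Thursday is January 2, 1997.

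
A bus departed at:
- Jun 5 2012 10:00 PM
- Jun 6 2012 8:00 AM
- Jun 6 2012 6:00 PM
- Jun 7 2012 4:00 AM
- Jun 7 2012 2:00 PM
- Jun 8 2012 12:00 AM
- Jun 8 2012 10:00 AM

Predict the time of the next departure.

The interval is a steady 10 hours (10, 10, 10, 10, 10, 10).
Jun 8 2012 10:00 AM + 10 h = Jun 8 2012 8:00 PM.

Jun 8 2012 8:00 PM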